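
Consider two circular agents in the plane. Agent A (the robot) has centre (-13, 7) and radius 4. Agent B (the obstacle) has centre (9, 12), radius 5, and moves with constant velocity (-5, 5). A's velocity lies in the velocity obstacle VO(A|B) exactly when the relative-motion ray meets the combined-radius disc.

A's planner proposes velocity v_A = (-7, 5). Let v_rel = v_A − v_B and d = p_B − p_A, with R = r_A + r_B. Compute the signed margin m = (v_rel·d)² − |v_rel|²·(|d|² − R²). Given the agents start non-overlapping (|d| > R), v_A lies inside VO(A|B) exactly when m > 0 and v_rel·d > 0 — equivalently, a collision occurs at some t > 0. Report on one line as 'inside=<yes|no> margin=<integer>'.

d = (22, 5),  |d|² = 509;  R = 4+5 = 9,  c = 509−9² = 428
v_rel = (-2, 0),  |v_rel|² = 4;  v_rel·d = (-2)·(22) + (0)·(5) = -44
4·t² + 88·t + 428 = 0  ⇒  m = (-44)² − 4·428 = 224
m = 224 > 0,  v_rel·d = -44 < 0  ⇒  outside

inside=no margin=224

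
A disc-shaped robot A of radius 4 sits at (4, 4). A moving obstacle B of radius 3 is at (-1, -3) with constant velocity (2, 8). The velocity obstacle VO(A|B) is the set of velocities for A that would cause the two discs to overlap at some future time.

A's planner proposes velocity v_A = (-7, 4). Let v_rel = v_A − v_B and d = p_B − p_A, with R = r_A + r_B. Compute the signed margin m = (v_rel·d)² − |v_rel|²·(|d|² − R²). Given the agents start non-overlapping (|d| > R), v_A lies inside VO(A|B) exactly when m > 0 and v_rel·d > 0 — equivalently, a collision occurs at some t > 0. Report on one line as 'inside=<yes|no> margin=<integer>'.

d = (-5, -7),  |d|² = 74;  R = 4+3 = 7,  c = 74−7² = 25
v_rel = (-9, -4),  |v_rel|² = 97;  v_rel·d = (-9)·(-5) + (-4)·(-7) = 73
97·t² − 146·t + 25 = 0  ⇒  m = 73² − 97·25 = 2904
m = 2904 > 0,  v_rel·d = 73 > 0  ⇒  inside

inside=yes margin=2904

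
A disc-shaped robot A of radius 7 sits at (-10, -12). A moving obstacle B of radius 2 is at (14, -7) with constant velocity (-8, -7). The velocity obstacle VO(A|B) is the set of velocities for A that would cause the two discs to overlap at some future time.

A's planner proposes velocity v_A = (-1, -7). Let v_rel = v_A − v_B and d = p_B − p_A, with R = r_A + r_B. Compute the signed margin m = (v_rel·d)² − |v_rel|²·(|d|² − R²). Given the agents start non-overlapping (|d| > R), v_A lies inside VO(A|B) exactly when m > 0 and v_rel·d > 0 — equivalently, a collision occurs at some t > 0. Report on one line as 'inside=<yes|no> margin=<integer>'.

d = (24, 5),  |d|² = 601;  R = 7+2 = 9,  c = 601−9² = 520
v_rel = (7, 0),  |v_rel|² = 49;  v_rel·d = (7)·(24) + (0)·(5) = 168
49·t² − 336·t + 520 = 0  ⇒  m = 168² − 49·520 = 2744
m = 2744 > 0,  v_rel·d = 168 > 0  ⇒  inside

inside=yes margin=2744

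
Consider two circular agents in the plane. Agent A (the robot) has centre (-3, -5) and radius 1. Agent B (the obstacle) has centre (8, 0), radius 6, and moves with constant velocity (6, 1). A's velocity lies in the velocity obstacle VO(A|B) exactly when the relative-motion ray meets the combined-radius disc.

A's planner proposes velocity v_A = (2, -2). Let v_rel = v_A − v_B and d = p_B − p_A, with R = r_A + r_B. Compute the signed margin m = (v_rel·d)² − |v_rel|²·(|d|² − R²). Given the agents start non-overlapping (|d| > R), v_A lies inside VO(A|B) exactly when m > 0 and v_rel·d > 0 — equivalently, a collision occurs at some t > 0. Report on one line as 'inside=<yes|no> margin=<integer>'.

d = (11, 5),  |d|² = 146;  R = 1+6 = 7,  c = 146−7² = 97
v_rel = (-4, -3),  |v_rel|² = 25;  v_rel·d = (-4)·(11) + (-3)·(5) = -59
25·t² + 118·t + 97 = 0  ⇒  m = (-59)² − 25·97 = 1056
m = 1056 > 0,  v_rel·d = -59 < 0  ⇒  outside

inside=no margin=1056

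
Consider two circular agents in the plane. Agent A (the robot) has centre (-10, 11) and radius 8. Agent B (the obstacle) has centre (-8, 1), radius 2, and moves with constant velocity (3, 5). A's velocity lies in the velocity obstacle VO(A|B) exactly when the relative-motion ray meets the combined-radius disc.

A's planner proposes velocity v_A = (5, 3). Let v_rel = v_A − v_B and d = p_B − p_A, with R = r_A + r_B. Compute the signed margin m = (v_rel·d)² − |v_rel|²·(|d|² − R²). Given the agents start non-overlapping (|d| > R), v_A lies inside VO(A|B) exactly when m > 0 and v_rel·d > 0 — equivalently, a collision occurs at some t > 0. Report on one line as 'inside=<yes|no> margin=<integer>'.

d = (2, -10),  |d|² = 104;  R = 8+2 = 10,  c = 104−10² = 4
v_rel = (2, -2),  |v_rel|² = 8;  v_rel·d = (2)·(2) + (-2)·(-10) = 24
8·t² − 48·t + 4 = 0  ⇒  m = 24² − 8·4 = 544
m = 544 > 0,  v_rel·d = 24 > 0  ⇒  inside

inside=yes margin=544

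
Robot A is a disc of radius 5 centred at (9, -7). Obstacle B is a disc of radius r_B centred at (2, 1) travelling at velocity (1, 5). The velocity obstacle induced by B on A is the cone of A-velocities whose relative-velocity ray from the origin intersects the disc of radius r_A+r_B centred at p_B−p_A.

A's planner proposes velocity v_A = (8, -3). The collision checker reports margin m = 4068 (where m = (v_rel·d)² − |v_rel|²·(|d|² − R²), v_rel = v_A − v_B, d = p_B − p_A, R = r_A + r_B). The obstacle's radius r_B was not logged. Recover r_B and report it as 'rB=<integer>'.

m = 4068
d = (-7, 8);  v_rel = (7, -8),  |v_rel|² = 113
v_rel×d = (7)·(8) − (-8)·(-7) = 0
since m = R²·113 − 0²:  R² = (0 + 4068) / 113 = 36
R = √36 = 6  ⇒  r_B = 6 − 5 = 1

rB=1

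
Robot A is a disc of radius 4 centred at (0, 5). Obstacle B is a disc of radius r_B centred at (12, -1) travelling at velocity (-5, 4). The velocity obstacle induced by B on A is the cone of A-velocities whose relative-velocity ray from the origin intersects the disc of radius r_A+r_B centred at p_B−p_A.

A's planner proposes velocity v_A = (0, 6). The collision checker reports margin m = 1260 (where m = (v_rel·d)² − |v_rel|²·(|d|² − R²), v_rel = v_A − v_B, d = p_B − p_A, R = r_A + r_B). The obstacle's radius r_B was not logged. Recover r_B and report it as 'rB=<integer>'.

m = 1260
d = (12, -6);  v_rel = (5, 2),  |v_rel|² = 29
v_rel×d = (5)·(-6) − (2)·(12) = -54
since m = R²·29 − (-54)²:  R² = (2916 + 1260) / 29 = 144
R = √144 = 12  ⇒  r_B = 12 − 4 = 8

rB=8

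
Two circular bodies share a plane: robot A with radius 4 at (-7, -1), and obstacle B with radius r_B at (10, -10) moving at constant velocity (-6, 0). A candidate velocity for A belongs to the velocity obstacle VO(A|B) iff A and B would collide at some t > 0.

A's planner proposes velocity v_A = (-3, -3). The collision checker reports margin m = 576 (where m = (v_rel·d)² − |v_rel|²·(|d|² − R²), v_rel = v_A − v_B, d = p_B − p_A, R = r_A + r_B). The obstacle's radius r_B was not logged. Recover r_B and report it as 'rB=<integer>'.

m = 576
d = (17, -9);  v_rel = (3, -3),  |v_rel|² = 18
v_rel×d = (3)·(-9) − (-3)·(17) = 24
since m = R²·18 − 24²:  R² = (576 + 576) / 18 = 64
R = √64 = 8  ⇒  r_B = 8 − 4 = 4

rB=4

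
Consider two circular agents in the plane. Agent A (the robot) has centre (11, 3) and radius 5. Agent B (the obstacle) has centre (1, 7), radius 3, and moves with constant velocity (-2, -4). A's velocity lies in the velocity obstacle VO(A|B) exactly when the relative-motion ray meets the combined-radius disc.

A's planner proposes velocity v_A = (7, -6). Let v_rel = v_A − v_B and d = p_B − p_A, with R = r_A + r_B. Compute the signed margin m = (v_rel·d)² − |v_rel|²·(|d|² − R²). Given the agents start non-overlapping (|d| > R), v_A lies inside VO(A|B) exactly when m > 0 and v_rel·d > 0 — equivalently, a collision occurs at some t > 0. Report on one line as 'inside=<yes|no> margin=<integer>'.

d = (-10, 4),  |d|² = 116;  R = 5+3 = 8,  c = 116−8² = 52
v_rel = (9, -2),  |v_rel|² = 85;  v_rel·d = (9)·(-10) + (-2)·(4) = -98
85·t² + 196·t + 52 = 0  ⇒  m = (-98)² − 85·52 = 5184
m = 5184 > 0,  v_rel·d = -98 < 0  ⇒  outside

inside=no margin=5184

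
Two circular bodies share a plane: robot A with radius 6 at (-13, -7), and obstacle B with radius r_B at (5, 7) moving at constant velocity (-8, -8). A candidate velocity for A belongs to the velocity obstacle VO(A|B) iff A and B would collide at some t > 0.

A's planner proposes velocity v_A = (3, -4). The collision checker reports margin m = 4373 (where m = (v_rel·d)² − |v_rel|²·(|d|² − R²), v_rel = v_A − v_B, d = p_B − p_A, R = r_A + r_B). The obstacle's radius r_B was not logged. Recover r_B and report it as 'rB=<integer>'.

m = 4373
d = (18, 14);  v_rel = (11, 4),  |v_rel|² = 137
v_rel×d = (11)·(14) − (4)·(18) = 82
since m = R²·137 − 82²:  R² = (6724 + 4373) / 137 = 81
R = √81 = 9  ⇒  r_B = 9 − 6 = 3

rB=3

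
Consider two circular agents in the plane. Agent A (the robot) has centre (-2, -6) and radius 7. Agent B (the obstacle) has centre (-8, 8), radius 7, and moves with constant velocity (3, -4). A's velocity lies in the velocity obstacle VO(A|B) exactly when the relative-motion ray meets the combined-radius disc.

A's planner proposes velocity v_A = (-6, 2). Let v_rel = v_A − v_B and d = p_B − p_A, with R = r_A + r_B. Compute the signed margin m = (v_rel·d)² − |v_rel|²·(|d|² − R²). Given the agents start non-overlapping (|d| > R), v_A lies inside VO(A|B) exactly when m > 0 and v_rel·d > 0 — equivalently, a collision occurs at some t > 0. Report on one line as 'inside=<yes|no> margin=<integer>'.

d = (-6, 14),  |d|² = 232;  R = 7+7 = 14,  c = 232−14² = 36
v_rel = (-9, 6),  |v_rel|² = 117;  v_rel·d = (-9)·(-6) + (6)·(14) = 138
117·t² − 276·t + 36 = 0  ⇒  m = 138² − 117·36 = 14832
m = 14832 > 0,  v_rel·d = 138 > 0  ⇒  inside

inside=yes margin=14832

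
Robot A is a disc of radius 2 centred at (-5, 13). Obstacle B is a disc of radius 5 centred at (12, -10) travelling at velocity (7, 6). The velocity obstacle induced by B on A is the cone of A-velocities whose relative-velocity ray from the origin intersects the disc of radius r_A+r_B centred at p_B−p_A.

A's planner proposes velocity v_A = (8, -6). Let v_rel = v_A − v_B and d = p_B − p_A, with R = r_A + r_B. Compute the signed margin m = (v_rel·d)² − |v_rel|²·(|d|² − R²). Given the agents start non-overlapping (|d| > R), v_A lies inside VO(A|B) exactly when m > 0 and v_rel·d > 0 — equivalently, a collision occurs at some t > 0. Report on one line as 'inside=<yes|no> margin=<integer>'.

d = (17, -23),  |d|² = 818;  R = 2+5 = 7,  c = 818−7² = 769
v_rel = (1, -12),  |v_rel|² = 145;  v_rel·d = (1)·(17) + (-12)·(-23) = 293
145·t² − 586·t + 769 = 0  ⇒  m = 293² − 145·769 = -25656
m = -25656 < 0,  v_rel·d = 293 > 0  ⇒  outside

inside=no margin=-25656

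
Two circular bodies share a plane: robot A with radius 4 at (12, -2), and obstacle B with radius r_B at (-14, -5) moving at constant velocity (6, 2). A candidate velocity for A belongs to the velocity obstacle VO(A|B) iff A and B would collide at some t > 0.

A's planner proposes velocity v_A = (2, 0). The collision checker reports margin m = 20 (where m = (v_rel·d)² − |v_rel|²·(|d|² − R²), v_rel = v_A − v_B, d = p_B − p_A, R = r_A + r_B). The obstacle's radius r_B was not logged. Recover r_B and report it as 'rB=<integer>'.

m = 20
d = (-26, -3);  v_rel = (-4, -2),  |v_rel|² = 20
v_rel×d = (-4)·(-3) − (-2)·(-26) = -40
since m = R²·20 − (-40)²:  R² = (1600 + 20) / 20 = 81
R = √81 = 9  ⇒  r_B = 9 − 4 = 5

rB=5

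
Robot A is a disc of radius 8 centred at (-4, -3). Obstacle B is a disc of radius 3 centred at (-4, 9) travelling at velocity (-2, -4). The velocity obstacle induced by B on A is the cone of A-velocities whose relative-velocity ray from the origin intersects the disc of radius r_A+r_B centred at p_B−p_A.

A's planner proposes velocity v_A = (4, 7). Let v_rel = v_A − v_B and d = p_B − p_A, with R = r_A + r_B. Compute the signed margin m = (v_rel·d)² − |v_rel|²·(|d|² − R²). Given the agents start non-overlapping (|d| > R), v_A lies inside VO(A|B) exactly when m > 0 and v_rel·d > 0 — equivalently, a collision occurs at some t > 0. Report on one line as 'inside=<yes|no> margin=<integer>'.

d = (0, 12),  |d|² = 144;  R = 8+3 = 11,  c = 144−11² = 23
v_rel = (6, 11),  |v_rel|² = 157;  v_rel·d = (6)·(0) + (11)·(12) = 132
157·t² − 264·t + 23 = 0  ⇒  m = 132² − 157·23 = 13813
m = 13813 > 0,  v_rel·d = 132 > 0  ⇒  inside

inside=yes margin=13813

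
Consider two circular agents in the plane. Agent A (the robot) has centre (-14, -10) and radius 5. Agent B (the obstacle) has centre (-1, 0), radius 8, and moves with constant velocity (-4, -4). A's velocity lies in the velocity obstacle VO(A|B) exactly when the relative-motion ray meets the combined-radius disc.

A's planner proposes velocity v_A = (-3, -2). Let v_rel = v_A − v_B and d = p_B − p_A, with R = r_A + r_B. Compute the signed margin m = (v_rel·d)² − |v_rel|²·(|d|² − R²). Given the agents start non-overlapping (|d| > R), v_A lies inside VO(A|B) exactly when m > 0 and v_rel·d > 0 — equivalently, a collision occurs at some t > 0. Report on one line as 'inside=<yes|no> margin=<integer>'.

d = (13, 10),  |d|² = 269;  R = 5+8 = 13,  c = 269−13² = 100
v_rel = (1, 2),  |v_rel|² = 5;  v_rel·d = (1)·(13) + (2)·(10) = 33
5·t² − 66·t + 100 = 0  ⇒  m = 33² − 5·100 = 589
m = 589 > 0,  v_rel·d = 33 > 0  ⇒  inside

inside=yes margin=589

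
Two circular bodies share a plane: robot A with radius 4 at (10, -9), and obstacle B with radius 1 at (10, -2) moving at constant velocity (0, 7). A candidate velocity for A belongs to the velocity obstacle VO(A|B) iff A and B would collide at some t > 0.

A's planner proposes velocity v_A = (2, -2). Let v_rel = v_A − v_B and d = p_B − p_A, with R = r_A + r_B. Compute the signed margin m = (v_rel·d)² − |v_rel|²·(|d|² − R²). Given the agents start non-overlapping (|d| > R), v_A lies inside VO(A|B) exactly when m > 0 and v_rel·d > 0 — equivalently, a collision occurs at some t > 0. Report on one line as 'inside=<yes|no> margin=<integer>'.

d = (0, 7),  |d|² = 49;  R = 4+1 = 5,  c = 49−5² = 24
v_rel = (2, -9),  |v_rel|² = 85;  v_rel·d = (2)·(0) + (-9)·(7) = -63
85·t² + 126·t + 24 = 0  ⇒  m = (-63)² − 85·24 = 1929
m = 1929 > 0,  v_rel·d = -63 < 0  ⇒  outside

inside=no margin=1929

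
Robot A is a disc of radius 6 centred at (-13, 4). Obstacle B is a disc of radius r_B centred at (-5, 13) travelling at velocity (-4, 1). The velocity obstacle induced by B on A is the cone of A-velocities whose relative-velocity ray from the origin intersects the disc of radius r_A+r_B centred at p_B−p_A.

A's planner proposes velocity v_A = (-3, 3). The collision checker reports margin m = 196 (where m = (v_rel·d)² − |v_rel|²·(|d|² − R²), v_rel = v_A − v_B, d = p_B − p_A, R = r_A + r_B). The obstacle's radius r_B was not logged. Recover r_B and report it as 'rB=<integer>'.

m = 196
d = (8, 9);  v_rel = (1, 2),  |v_rel|² = 5
v_rel×d = (1)·(9) − (2)·(8) = -7
since m = R²·5 − (-7)²:  R² = (49 + 196) / 5 = 49
R = √49 = 7  ⇒  r_B = 7 − 6 = 1

rB=1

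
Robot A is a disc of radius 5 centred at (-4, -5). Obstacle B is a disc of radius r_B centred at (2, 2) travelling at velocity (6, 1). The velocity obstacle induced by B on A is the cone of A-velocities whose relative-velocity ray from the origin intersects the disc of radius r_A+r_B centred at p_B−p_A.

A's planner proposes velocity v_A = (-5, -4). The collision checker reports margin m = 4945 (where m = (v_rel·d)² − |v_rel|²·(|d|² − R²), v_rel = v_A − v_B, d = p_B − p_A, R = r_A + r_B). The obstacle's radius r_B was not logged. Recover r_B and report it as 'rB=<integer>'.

m = 4945
d = (6, 7);  v_rel = (-11, -5),  |v_rel|² = 146
v_rel×d = (-11)·(7) − (-5)·(6) = -47
since m = R²·146 − (-47)²:  R² = (2209 + 4945) / 146 = 49
R = √49 = 7  ⇒  r_B = 7 − 5 = 2

rB=2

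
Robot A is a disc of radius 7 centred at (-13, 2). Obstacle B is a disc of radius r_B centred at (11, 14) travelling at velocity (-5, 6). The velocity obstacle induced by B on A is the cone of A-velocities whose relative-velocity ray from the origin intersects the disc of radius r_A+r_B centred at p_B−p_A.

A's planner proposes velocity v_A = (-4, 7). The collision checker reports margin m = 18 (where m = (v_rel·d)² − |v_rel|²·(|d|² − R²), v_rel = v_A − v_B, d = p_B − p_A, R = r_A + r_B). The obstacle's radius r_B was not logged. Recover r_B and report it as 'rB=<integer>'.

m = 18
d = (24, 12);  v_rel = (1, 1),  |v_rel|² = 2
v_rel×d = (1)·(12) − (1)·(24) = -12
since m = R²·2 − (-12)²:  R² = (144 + 18) / 2 = 81
R = √81 = 9  ⇒  r_B = 9 − 7 = 2

rB=2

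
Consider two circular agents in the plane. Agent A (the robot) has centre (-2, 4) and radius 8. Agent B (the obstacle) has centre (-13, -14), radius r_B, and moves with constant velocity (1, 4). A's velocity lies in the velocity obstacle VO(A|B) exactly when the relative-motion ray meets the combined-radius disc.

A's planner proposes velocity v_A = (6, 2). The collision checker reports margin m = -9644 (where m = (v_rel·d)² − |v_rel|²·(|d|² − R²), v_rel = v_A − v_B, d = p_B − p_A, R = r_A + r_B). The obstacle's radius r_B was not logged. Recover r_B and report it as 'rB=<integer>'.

m = -9644
d = (-11, -18);  v_rel = (5, -2),  |v_rel|² = 29
v_rel×d = (5)·(-18) − (-2)·(-11) = -112
since m = R²·29 − (-112)²:  R² = (12544 + -9644) / 29 = 100
R = √100 = 10  ⇒  r_B = 10 − 8 = 2

rB=2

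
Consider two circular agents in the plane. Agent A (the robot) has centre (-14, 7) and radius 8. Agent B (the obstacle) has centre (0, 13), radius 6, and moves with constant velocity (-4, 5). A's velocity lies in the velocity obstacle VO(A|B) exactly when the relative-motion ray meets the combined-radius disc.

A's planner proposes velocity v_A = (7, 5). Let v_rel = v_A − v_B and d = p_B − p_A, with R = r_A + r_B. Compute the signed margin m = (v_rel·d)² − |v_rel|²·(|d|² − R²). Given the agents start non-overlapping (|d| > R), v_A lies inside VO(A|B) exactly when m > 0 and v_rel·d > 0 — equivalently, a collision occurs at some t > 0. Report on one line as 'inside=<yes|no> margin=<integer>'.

d = (14, 6),  |d|² = 232;  R = 8+6 = 14,  c = 232−14² = 36
v_rel = (11, 0),  |v_rel|² = 121;  v_rel·d = (11)·(14) + (0)·(6) = 154
121·t² − 308·t + 36 = 0  ⇒  m = 154² − 121·36 = 19360
m = 19360 > 0,  v_rel·d = 154 > 0  ⇒  inside

inside=yes margin=19360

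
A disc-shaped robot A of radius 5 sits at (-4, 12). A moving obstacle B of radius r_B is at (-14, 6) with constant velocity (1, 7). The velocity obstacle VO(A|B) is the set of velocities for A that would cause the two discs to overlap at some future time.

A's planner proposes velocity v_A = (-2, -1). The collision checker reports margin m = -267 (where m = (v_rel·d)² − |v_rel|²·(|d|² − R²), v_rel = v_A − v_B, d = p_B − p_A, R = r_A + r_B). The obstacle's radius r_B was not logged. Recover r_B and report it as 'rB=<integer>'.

m = -267
d = (-10, -6);  v_rel = (-3, -8),  |v_rel|² = 73
v_rel×d = (-3)·(-6) − (-8)·(-10) = -62
since m = R²·73 − (-62)²:  R² = (3844 + -267) / 73 = 49
R = √49 = 7  ⇒  r_B = 7 − 5 = 2

rB=2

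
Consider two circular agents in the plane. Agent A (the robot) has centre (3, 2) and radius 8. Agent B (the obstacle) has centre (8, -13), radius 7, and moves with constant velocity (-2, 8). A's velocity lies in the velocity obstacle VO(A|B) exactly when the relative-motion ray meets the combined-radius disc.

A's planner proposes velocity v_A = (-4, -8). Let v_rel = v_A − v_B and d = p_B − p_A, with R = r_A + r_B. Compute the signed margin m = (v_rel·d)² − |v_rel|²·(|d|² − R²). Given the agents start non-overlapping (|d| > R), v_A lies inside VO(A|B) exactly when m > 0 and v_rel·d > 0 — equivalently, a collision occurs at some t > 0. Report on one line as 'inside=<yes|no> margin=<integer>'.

d = (5, -15),  |d|² = 250;  R = 8+7 = 15,  c = 250−15² = 25
v_rel = (-2, -16),  |v_rel|² = 260;  v_rel·d = (-2)·(5) + (-16)·(-15) = 230
260·t² − 460·t + 25 = 0  ⇒  m = 230² − 260·25 = 46400
m = 46400 > 0,  v_rel·d = 230 > 0  ⇒  inside

inside=yes margin=46400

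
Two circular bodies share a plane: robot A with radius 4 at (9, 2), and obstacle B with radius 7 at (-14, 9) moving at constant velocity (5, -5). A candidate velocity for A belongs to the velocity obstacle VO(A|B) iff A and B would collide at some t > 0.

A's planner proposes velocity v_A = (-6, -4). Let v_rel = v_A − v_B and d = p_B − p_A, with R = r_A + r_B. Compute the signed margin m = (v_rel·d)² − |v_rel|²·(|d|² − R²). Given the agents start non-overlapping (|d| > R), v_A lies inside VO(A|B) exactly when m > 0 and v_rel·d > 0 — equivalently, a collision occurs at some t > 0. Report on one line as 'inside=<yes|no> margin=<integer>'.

d = (-23, 7),  |d|² = 578;  R = 4+7 = 11,  c = 578−11² = 457
v_rel = (-11, 1),  |v_rel|² = 122;  v_rel·d = (-11)·(-23) + (1)·(7) = 260
122·t² − 520·t + 457 = 0  ⇒  m = 260² − 122·457 = 11846
m = 11846 > 0,  v_rel·d = 260 > 0  ⇒  inside

inside=yes margin=11846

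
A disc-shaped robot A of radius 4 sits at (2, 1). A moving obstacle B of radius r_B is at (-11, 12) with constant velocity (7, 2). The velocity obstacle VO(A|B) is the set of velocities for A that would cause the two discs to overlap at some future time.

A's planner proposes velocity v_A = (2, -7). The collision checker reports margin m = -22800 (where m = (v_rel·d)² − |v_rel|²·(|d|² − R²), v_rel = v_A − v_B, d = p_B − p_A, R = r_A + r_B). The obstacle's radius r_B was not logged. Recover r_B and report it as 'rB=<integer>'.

m = -22800
d = (-13, 11);  v_rel = (-5, -9),  |v_rel|² = 106
v_rel×d = (-5)·(11) − (-9)·(-13) = -172
since m = R²·106 − (-172)²:  R² = (29584 + -22800) / 106 = 64
R = √64 = 8  ⇒  r_B = 8 − 4 = 4

rB=4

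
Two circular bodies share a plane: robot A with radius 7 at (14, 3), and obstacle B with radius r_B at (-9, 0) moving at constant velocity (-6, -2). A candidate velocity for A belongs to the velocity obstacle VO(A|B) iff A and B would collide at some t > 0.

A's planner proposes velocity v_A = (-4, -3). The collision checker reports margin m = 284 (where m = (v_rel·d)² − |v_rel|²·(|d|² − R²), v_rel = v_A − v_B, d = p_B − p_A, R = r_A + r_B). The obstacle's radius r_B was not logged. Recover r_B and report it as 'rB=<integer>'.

m = 284
d = (-23, -3);  v_rel = (2, -1),  |v_rel|² = 5
v_rel×d = (2)·(-3) − (-1)·(-23) = -29
since m = R²·5 − (-29)²:  R² = (841 + 284) / 5 = 225
R = √225 = 15  ⇒  r_B = 15 − 7 = 8

rB=8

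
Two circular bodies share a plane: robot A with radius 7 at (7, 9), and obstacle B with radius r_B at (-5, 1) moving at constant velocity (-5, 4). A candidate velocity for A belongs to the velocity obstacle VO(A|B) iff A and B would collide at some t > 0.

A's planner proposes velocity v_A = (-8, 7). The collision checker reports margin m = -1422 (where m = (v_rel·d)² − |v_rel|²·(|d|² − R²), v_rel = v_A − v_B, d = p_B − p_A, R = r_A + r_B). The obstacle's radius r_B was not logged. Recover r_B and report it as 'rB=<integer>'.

m = -1422
d = (-12, -8);  v_rel = (-3, 3),  |v_rel|² = 18
v_rel×d = (-3)·(-8) − (3)·(-12) = 60
since m = R²·18 − 60²:  R² = (3600 + -1422) / 18 = 121
R = √121 = 11  ⇒  r_B = 11 − 7 = 4

rB=4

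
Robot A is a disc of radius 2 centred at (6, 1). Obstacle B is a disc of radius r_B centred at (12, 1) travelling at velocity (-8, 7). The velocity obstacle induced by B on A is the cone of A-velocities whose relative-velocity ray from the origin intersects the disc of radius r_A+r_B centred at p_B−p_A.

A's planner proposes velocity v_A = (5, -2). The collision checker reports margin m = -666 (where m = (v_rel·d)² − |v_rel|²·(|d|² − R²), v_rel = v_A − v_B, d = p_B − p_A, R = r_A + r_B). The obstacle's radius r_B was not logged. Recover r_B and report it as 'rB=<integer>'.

m = -666
d = (6, 0);  v_rel = (13, -9),  |v_rel|² = 250
v_rel×d = (13)·(0) − (-9)·(6) = 54
since m = R²·250 − 54²:  R² = (2916 + -666) / 250 = 9
R = √9 = 3  ⇒  r_B = 3 − 2 = 1

rB=1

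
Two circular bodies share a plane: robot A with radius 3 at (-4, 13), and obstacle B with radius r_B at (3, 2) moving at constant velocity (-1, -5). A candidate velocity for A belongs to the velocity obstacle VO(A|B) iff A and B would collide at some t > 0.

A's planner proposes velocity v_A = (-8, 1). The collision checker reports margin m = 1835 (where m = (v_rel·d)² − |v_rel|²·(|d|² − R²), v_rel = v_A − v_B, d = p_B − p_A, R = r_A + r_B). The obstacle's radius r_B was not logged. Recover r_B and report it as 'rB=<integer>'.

m = 1835
d = (7, -11);  v_rel = (-7, 6),  |v_rel|² = 85
v_rel×d = (-7)·(-11) − (6)·(7) = 35
since m = R²·85 − 35²:  R² = (1225 + 1835) / 85 = 36
R = √36 = 6  ⇒  r_B = 6 − 3 = 3

rB=3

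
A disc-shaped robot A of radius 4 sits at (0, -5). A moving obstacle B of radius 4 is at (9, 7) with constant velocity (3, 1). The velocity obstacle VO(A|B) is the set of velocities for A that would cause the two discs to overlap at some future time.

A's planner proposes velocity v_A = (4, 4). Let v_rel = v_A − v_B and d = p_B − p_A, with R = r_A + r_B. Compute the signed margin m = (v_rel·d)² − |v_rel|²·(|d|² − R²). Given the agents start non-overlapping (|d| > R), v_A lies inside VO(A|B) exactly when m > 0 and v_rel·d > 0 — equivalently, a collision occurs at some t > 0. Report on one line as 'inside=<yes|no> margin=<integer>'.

d = (9, 12),  |d|² = 225;  R = 4+4 = 8,  c = 225−8² = 161
v_rel = (1, 3),  |v_rel|² = 10;  v_rel·d = (1)·(9) + (3)·(12) = 45
10·t² − 90·t + 161 = 0  ⇒  m = 45² − 10·161 = 415
m = 415 > 0,  v_rel·d = 45 > 0  ⇒  inside

inside=yes margin=415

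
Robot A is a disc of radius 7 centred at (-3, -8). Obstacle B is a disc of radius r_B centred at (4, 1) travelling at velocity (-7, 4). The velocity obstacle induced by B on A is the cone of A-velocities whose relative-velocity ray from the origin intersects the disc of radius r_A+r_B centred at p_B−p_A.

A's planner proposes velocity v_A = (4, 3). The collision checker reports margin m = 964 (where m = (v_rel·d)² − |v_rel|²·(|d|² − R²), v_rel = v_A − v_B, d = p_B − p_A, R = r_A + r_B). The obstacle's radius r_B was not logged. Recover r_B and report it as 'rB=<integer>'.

m = 964
d = (7, 9);  v_rel = (11, -1),  |v_rel|² = 122
v_rel×d = (11)·(9) − (-1)·(7) = 106
since m = R²·122 − 106²:  R² = (11236 + 964) / 122 = 100
R = √100 = 10  ⇒  r_B = 10 − 7 = 3

rB=3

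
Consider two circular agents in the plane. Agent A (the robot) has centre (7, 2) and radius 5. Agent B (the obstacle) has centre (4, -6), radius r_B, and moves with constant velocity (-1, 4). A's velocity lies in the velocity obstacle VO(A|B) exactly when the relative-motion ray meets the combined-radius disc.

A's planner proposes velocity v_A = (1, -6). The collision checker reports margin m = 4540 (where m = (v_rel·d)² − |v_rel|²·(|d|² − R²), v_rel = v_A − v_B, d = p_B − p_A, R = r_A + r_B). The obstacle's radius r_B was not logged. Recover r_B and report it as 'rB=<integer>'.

m = 4540
d = (-3, -8);  v_rel = (2, -10),  |v_rel|² = 104
v_rel×d = (2)·(-8) − (-10)·(-3) = -46
since m = R²·104 − (-46)²:  R² = (2116 + 4540) / 104 = 64
R = √64 = 8  ⇒  r_B = 8 − 5 = 3

rB=3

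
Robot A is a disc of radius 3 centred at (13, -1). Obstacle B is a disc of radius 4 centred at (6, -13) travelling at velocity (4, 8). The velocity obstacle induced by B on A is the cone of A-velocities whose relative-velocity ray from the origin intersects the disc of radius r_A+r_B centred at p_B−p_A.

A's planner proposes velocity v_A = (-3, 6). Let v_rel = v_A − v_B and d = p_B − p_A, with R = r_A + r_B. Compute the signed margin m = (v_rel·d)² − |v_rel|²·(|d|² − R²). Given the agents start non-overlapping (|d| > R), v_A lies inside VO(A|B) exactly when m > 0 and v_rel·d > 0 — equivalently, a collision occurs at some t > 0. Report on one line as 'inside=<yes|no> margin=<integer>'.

d = (-7, -12),  |d|² = 193;  R = 3+4 = 7,  c = 193−7² = 144
v_rel = (-7, -2),  |v_rel|² = 53;  v_rel·d = (-7)·(-7) + (-2)·(-12) = 73
53·t² − 146·t + 144 = 0  ⇒  m = 73² − 53·144 = -2303
m = -2303 < 0,  v_rel·d = 73 > 0  ⇒  outside

inside=no margin=-2303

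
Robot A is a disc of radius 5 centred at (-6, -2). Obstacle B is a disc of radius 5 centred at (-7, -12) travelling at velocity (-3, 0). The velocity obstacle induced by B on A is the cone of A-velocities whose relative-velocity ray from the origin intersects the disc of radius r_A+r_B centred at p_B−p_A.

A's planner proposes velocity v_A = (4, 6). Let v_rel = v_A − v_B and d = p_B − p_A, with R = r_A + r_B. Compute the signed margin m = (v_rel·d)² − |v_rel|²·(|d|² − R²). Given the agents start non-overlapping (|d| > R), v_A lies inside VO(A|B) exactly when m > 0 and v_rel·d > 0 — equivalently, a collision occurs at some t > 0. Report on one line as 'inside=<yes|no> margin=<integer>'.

d = (-1, -10),  |d|² = 101;  R = 5+5 = 10,  c = 101−10² = 1
v_rel = (7, 6),  |v_rel|² = 85;  v_rel·d = (7)·(-1) + (6)·(-10) = -67
85·t² + 134·t + 1 = 0  ⇒  m = (-67)² − 85·1 = 4404
m = 4404 > 0,  v_rel·d = -67 < 0  ⇒  outside

inside=no margin=4404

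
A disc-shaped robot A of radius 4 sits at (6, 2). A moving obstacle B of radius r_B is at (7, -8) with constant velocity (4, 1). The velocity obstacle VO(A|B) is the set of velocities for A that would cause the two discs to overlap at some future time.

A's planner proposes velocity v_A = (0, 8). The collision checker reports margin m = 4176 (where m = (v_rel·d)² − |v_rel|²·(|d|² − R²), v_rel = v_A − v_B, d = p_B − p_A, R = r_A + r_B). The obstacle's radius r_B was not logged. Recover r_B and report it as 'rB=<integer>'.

m = 4176
d = (1, -10);  v_rel = (-4, 7),  |v_rel|² = 65
v_rel×d = (-4)·(-10) − (7)·(1) = 33
since m = R²·65 − 33²:  R² = (1089 + 4176) / 65 = 81
R = √81 = 9  ⇒  r_B = 9 − 4 = 5

rB=5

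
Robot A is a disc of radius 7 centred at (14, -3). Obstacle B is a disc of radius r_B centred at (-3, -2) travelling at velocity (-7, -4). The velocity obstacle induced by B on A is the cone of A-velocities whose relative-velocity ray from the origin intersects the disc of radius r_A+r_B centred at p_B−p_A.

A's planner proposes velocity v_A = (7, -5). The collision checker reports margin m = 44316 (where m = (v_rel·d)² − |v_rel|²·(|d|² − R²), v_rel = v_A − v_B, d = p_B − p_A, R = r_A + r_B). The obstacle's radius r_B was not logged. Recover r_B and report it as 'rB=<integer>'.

m = 44316
d = (-17, 1);  v_rel = (14, -1),  |v_rel|² = 197
v_rel×d = (14)·(1) − (-1)·(-17) = -3
since m = R²·197 − (-3)²:  R² = (9 + 44316) / 197 = 225
R = √225 = 15  ⇒  r_B = 15 − 7 = 8

rB=8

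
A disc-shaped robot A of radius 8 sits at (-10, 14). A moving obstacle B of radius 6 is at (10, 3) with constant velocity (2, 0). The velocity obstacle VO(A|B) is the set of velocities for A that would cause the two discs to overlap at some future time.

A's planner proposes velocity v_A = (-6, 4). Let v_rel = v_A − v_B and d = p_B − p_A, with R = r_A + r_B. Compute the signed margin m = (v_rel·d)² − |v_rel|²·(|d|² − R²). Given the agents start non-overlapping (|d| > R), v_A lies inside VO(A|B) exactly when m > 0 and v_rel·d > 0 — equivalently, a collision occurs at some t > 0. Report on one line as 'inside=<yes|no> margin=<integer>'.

d = (20, -11),  |d|² = 521;  R = 8+6 = 14,  c = 521−14² = 325
v_rel = (-8, 4),  |v_rel|² = 80;  v_rel·d = (-8)·(20) + (4)·(-11) = -204
80·t² + 408·t + 325 = 0  ⇒  m = (-204)² − 80·325 = 15616
m = 15616 > 0,  v_rel·d = -204 < 0  ⇒  outside

inside=no margin=15616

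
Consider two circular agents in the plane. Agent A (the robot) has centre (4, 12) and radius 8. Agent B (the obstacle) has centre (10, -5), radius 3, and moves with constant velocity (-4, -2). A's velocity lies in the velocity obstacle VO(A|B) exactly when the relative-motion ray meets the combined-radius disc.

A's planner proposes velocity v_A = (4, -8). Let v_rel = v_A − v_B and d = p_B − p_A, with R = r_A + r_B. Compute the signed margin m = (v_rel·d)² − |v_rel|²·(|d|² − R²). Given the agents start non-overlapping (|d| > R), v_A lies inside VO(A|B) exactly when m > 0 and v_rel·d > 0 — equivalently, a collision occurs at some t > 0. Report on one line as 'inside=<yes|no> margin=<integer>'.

d = (6, -17),  |d|² = 325;  R = 8+3 = 11,  c = 325−11² = 204
v_rel = (8, -6),  |v_rel|² = 100;  v_rel·d = (8)·(6) + (-6)·(-17) = 150
100·t² − 300·t + 204 = 0  ⇒  m = 150² − 100·204 = 2100
m = 2100 > 0,  v_rel·d = 150 > 0  ⇒  inside

inside=yes margin=2100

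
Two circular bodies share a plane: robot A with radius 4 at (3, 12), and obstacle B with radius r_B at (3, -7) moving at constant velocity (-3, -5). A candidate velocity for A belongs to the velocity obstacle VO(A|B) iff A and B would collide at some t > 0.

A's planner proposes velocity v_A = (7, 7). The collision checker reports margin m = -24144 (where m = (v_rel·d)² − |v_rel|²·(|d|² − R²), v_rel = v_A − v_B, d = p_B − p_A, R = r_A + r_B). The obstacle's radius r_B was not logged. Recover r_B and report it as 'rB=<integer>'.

m = -24144
d = (0, -19);  v_rel = (10, 12),  |v_rel|² = 244
v_rel×d = (10)·(-19) − (12)·(0) = -190
since m = R²·244 − (-190)²:  R² = (36100 + -24144) / 244 = 49
R = √49 = 7  ⇒  r_B = 7 − 4 = 3

rB=3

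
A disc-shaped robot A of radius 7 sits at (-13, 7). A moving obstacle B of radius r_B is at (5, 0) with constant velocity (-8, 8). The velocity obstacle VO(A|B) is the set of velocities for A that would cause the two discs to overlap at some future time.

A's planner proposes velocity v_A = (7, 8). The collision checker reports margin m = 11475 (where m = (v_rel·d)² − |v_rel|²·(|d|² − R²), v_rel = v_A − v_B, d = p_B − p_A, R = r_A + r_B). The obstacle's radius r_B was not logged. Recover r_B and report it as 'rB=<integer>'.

m = 11475
d = (18, -7);  v_rel = (15, 0),  |v_rel|² = 225
v_rel×d = (15)·(-7) − (0)·(18) = -105
since m = R²·225 − (-105)²:  R² = (11025 + 11475) / 225 = 100
R = √100 = 10  ⇒  r_B = 10 − 7 = 3

rB=3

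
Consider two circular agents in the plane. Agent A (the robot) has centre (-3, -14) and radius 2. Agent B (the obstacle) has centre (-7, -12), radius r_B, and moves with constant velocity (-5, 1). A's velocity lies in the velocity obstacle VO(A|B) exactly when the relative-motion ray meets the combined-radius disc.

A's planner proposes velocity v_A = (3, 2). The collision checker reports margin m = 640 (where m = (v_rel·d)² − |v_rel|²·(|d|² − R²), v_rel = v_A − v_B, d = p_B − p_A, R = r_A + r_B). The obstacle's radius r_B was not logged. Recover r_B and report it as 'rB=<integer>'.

m = 640
d = (-4, 2);  v_rel = (8, 1),  |v_rel|² = 65
v_rel×d = (8)·(2) − (1)·(-4) = 20
since m = R²·65 − 20²:  R² = (400 + 640) / 65 = 16
R = √16 = 4  ⇒  r_B = 4 − 2 = 2

rB=2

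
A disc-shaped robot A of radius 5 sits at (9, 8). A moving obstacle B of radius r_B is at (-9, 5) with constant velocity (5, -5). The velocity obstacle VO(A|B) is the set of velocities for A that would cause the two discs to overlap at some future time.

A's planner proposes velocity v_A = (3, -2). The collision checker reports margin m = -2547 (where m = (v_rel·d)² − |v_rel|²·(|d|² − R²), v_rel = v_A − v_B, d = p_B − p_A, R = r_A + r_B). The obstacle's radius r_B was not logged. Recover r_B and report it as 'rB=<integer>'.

m = -2547
d = (-18, -3);  v_rel = (-2, 3),  |v_rel|² = 13
v_rel×d = (-2)·(-3) − (3)·(-18) = 60
since m = R²·13 − 60²:  R² = (3600 + -2547) / 13 = 81
R = √81 = 9  ⇒  r_B = 9 − 5 = 4

rB=4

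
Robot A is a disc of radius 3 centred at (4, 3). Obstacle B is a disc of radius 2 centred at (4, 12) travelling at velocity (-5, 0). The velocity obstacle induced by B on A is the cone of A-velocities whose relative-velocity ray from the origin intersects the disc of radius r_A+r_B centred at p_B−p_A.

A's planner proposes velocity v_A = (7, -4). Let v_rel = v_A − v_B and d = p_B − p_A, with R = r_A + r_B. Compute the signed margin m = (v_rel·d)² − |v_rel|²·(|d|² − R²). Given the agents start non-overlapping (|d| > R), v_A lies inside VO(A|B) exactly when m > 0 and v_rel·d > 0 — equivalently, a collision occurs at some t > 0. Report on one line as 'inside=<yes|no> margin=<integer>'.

d = (0, 9),  |d|² = 81;  R = 3+2 = 5,  c = 81−5² = 56
v_rel = (12, -4),  |v_rel|² = 160;  v_rel·d = (12)·(0) + (-4)·(9) = -36
160·t² + 72·t + 56 = 0  ⇒  m = (-36)² − 160·56 = -7664
m = -7664 < 0,  v_rel·d = -36 < 0  ⇒  outside

inside=no margin=-7664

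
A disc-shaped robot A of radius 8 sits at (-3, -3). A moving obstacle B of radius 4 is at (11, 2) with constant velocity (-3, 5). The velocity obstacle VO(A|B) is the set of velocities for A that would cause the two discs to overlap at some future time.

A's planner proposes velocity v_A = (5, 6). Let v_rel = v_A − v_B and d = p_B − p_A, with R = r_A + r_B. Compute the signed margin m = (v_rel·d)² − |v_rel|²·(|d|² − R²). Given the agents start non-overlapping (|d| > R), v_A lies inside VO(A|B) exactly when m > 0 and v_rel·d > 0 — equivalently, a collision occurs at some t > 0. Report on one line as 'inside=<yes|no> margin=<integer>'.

d = (14, 5),  |d|² = 221;  R = 8+4 = 12,  c = 221−12² = 77
v_rel = (8, 1),  |v_rel|² = 65;  v_rel·d = (8)·(14) + (1)·(5) = 117
65·t² − 234·t + 77 = 0  ⇒  m = 117² − 65·77 = 8684
m = 8684 > 0,  v_rel·d = 117 > 0  ⇒  inside

inside=yes margin=8684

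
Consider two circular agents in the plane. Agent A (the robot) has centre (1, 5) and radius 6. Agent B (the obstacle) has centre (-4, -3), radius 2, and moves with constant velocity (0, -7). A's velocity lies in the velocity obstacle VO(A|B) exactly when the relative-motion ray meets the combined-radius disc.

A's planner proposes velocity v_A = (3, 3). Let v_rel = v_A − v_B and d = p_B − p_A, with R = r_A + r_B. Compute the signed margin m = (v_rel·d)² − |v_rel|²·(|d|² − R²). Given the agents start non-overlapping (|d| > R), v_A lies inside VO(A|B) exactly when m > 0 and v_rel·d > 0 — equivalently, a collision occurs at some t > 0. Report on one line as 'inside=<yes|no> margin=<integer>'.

d = (-5, -8),  |d|² = 89;  R = 6+2 = 8,  c = 89−8² = 25
v_rel = (3, 10),  |v_rel|² = 109;  v_rel·d = (3)·(-5) + (10)·(-8) = -95
109·t² + 190·t + 25 = 0  ⇒  m = (-95)² − 109·25 = 6300
m = 6300 > 0,  v_rel·d = -95 < 0  ⇒  outside

inside=no margin=6300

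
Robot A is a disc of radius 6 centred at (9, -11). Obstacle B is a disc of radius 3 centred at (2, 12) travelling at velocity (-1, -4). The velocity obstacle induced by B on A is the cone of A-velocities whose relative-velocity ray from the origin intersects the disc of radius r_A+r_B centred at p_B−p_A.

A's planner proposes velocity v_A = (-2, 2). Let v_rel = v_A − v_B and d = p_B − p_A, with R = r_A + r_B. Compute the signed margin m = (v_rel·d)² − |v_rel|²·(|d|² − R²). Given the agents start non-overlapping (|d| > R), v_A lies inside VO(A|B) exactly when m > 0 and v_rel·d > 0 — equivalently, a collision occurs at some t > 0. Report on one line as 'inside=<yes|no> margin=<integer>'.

d = (-7, 23),  |d|² = 578;  R = 6+3 = 9,  c = 578−9² = 497
v_rel = (-1, 6),  |v_rel|² = 37;  v_rel·d = (-1)·(-7) + (6)·(23) = 145
37·t² − 290·t + 497 = 0  ⇒  m = 145² − 37·497 = 2636
m = 2636 > 0,  v_rel·d = 145 > 0  ⇒  inside

inside=yes margin=2636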